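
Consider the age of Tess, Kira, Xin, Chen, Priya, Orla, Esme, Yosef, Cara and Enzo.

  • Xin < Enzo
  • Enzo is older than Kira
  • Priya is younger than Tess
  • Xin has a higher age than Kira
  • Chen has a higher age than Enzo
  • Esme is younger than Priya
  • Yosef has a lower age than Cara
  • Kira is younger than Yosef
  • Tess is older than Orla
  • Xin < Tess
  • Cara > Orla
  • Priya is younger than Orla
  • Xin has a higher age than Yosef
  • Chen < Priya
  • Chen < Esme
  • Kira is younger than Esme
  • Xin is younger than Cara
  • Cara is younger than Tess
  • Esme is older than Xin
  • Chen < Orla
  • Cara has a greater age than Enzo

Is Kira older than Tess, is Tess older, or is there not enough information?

Tess

Link the given pairs in sequence: Kira < Yosef; Yosef < Xin; Xin < Enzo; Enzo < Chen; Chen < Esme; Esme < Priya; Priya < Orla; Orla < Cara; Cara < Tess.
Together: Kira < Yosef < Xin < Enzo < Chen < Esme < Priya < Orla < Cara < Tess.
So Tess is older.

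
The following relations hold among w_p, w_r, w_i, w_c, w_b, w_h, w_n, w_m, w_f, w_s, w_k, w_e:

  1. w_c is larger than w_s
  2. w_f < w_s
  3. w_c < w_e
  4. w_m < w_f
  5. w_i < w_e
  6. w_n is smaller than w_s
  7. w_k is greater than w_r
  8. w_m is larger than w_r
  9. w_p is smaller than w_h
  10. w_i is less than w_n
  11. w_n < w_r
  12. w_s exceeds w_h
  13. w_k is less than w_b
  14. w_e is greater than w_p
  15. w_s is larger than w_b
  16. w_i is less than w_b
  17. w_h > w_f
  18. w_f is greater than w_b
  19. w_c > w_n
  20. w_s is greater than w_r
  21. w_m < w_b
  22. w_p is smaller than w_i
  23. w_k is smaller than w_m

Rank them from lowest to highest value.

w_p < w_i < w_n < w_r < w_k < w_m < w_b < w_f < w_h < w_s < w_c < w_e

Each adjacent pair is fixed by a given relation: w_p < w_i; w_i < w_n; w_n < w_r; w_r < w_k; w_k < w_m; w_m < w_b; w_b < w_f; w_f < w_h; w_h < w_s; w_s < w_c; w_c < w_e. Chaining them end to end gives the full order.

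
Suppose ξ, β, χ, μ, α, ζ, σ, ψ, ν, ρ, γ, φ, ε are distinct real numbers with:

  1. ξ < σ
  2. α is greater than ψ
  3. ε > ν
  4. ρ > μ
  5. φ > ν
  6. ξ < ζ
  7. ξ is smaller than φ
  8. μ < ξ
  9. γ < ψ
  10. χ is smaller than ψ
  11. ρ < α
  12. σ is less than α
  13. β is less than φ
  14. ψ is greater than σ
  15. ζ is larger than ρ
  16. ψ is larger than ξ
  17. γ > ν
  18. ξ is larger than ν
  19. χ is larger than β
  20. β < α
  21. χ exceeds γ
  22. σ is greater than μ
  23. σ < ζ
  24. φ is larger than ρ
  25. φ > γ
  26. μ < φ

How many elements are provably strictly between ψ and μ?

Chaining upward from μ reaches: ρ, ξ, φ, σ, ζ, α.
Chaining downward from ψ reaches: β, ν, ξ, γ, χ, σ.
Strictly between μ and ψ are those in both lists: ξ, σ — 2 elements.

2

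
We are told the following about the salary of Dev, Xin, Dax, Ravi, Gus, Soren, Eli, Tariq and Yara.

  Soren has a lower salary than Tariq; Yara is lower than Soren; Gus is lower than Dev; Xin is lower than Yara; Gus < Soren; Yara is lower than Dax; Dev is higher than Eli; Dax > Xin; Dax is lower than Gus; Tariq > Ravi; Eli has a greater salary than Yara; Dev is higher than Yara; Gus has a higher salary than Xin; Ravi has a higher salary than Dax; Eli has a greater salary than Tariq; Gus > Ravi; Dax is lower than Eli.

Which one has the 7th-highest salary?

Chaining the given pairs: Xin < Yara < Dax < Ravi < Gus < Soren < Tariq < Eli < Dev.
Counting 7 from the largest end gives Dax.

Dax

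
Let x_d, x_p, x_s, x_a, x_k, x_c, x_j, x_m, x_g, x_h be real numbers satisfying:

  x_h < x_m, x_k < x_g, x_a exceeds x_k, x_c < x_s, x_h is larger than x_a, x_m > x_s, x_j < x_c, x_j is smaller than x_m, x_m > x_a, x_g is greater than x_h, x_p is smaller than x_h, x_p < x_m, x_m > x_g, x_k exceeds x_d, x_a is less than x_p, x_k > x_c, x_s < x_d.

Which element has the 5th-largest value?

x_a

Chaining the given pairs: x_j < x_c < x_s < x_d < x_k < x_a < x_p < x_h < x_g < x_m.
Counting 5 from the largest end gives x_a.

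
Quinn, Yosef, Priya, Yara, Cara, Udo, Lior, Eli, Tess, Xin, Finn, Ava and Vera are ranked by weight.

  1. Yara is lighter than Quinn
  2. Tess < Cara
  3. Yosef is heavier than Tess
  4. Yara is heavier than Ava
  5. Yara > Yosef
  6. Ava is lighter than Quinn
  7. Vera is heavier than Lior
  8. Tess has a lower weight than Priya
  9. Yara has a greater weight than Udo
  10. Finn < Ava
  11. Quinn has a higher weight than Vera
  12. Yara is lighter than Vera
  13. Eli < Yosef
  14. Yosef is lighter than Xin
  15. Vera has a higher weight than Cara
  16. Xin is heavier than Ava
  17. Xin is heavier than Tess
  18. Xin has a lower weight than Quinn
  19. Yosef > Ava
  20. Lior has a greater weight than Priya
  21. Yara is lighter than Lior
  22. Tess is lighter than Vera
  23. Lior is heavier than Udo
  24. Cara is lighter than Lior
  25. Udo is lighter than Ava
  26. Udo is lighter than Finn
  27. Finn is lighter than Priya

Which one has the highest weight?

Chaining downward from Quinn: directly below it, Ava, Yara, Vera, Xin; then Udo, Tess, Finn, Cara, Yosef, Lior; then Eli, Priya.
That covers every other element, and nothing is given above Quinn, so Quinn is the highest weight.

Quinn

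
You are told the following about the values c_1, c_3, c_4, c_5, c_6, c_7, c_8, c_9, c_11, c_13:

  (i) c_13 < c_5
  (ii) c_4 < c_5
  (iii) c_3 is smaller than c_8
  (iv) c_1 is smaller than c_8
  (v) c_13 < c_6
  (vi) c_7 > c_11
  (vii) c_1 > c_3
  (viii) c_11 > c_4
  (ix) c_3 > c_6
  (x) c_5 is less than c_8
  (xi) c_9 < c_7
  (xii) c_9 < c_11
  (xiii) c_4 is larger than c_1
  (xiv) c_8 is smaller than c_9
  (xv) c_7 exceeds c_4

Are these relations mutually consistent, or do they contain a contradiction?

Every relation is compatible with c_13 < c_6 < c_3 < c_1 < c_4 < c_5 < c_8 < c_9 < c_11 < c_7; the set is consistent.

consistent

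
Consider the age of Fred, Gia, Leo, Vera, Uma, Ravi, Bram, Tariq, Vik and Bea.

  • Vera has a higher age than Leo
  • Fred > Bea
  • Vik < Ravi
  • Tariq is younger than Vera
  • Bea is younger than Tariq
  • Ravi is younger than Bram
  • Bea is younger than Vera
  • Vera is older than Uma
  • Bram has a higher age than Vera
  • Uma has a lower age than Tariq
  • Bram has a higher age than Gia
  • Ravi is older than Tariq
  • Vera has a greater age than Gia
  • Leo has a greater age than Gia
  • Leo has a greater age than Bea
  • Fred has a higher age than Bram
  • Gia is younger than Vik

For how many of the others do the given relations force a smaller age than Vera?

From Vera the given relations immediately reach Bea, Uma, Gia, Leo, Tariq.
No other element is forced below Vera by the given relations, so the count is 5.

5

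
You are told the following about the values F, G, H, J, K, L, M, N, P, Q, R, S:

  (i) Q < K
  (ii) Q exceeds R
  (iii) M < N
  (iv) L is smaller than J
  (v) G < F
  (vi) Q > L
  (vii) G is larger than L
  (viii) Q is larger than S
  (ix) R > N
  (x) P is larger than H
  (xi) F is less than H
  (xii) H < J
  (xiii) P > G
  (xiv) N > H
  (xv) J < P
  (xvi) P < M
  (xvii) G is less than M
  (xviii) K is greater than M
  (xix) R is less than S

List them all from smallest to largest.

Each adjacent pair is fixed by a given relation: L < G; G < F; F < H; H < J; J < P; P < M; M < N; N < R; R < S; S < Q; Q < K. Chaining them end to end gives the full order.

L < G < F < H < J < P < M < N < R < S < Q < K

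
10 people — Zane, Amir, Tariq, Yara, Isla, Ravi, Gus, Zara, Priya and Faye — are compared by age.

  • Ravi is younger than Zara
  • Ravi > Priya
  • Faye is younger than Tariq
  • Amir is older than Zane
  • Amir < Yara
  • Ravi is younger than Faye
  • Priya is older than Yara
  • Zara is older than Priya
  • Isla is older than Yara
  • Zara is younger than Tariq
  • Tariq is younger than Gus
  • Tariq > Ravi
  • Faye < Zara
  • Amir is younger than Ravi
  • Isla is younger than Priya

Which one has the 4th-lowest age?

Chaining the given pairs: Zane < Amir < Yara < Isla < Priya < Ravi < Faye < Zara < Tariq < Gus.
The 4th smallest is Isla.

Isla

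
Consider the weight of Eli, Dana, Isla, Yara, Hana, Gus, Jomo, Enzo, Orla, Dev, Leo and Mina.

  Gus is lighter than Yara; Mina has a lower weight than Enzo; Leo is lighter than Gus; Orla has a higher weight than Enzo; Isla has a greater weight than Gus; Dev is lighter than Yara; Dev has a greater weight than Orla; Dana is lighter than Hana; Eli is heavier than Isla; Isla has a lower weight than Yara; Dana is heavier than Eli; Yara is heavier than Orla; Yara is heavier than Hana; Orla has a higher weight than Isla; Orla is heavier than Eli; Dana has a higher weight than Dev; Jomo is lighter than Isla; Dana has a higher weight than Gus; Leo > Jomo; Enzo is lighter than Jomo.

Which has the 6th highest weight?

Eli

Piecing the relations together gives one ordering: Mina < Enzo < Jomo < Leo < Gus < Isla < Eli < Orla < Dev < Dana < Hana < Yara.
The 6th largest is Eli.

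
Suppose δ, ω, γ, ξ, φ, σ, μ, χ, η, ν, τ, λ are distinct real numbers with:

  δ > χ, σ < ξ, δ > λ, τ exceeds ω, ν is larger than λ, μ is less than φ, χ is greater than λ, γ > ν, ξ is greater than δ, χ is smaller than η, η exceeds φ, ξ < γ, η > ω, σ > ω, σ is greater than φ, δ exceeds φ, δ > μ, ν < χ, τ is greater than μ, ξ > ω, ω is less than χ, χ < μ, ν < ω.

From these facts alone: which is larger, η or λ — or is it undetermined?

λ < ν and ν < ω give λ < ω.
With ω < χ: λ < ν < ω < χ.
Then χ < μ extends the chain to μ.
Then μ < φ extends the chain to φ.
Then φ < η extends the chain to η.
So η is larger.

η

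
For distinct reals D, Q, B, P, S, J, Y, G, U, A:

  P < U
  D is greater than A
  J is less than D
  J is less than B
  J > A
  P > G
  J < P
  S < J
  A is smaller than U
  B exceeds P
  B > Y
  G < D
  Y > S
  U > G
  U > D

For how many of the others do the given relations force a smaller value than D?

4

The elements the relations force below D are G, S, A, J — no chain reaches any other.
That is 4.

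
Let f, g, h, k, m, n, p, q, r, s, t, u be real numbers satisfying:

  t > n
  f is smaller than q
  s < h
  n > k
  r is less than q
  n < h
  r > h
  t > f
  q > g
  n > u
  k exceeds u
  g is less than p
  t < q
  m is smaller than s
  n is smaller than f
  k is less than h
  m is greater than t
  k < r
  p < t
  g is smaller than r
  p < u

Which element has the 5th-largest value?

Chaining the given pairs: g < p < u < k < n < f < t < m < s < h < r < q.
Counting 5 from the largest end gives m.

m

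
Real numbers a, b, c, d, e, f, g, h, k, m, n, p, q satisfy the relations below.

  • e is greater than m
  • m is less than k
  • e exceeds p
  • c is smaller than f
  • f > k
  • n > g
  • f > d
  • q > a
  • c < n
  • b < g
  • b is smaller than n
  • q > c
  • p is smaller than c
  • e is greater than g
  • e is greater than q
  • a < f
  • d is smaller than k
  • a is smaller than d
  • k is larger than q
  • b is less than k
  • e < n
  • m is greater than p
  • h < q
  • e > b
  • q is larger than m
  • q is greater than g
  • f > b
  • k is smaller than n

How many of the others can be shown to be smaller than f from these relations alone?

The elements the relations force below f are a, d, b, p, c, g, m, h, q, k — no chain reaches any other.
That is 10.

10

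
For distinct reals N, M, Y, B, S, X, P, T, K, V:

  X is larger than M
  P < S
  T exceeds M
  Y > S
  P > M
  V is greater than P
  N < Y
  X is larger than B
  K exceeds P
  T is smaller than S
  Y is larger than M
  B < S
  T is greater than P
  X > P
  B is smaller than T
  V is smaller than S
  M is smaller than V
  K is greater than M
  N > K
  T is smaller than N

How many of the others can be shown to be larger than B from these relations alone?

The elements the relations force above B are X, T, S, N, Y — no chain reaches any other.
That is 5.

5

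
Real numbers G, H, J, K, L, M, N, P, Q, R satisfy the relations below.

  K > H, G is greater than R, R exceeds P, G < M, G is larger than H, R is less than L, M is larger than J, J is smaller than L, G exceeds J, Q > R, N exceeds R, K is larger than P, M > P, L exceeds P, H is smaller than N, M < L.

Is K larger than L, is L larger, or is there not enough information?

undetermined

Following every chain through K: below K we get P, H.
L is not reached, and no chain runs the other way from L to K.
So the given relations leave the order of K and L undetermined.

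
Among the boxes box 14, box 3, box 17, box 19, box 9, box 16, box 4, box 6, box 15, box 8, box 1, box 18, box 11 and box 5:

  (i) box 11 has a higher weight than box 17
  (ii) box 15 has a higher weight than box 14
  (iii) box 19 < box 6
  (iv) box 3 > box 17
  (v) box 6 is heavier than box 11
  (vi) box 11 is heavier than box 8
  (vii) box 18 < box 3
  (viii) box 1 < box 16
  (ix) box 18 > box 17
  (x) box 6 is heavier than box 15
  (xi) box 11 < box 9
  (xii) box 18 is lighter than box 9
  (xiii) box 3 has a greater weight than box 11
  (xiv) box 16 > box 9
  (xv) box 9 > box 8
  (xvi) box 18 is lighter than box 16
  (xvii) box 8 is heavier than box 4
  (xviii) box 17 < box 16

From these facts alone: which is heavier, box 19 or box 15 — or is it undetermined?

undetermined

Following every chain through box 19: above box 19 we get box 6.
box 15 is not reached, and no chain runs the other way from box 15 to box 19.
So the given relations leave the order of box 19 and box 15 undetermined.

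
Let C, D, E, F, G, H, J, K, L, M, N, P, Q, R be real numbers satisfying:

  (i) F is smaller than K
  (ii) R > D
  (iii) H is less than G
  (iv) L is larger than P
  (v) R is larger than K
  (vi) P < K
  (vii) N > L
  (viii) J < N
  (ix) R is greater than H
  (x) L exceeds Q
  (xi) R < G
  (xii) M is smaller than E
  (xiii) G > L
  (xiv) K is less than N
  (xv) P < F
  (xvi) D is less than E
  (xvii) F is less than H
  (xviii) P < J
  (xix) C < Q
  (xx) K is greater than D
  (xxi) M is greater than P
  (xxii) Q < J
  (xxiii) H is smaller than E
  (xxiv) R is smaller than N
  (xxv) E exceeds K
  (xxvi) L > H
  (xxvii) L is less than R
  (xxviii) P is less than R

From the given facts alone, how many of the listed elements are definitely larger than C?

6

From C the given relations immediately reach Q.
From those, L, J — 3 in total.
From those, R, G, N — 6 in total.
No other element is forced above C by the given relations, so the count is 6.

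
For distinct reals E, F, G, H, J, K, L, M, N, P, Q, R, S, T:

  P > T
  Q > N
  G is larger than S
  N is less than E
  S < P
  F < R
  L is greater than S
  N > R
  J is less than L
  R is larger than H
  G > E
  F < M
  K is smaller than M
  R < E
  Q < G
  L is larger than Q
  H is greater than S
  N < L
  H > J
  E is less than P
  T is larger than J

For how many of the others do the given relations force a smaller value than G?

The elements the relations force below G are S, F, J, H, R, N, E, Q — no chain reaches any other.
That is 8.

8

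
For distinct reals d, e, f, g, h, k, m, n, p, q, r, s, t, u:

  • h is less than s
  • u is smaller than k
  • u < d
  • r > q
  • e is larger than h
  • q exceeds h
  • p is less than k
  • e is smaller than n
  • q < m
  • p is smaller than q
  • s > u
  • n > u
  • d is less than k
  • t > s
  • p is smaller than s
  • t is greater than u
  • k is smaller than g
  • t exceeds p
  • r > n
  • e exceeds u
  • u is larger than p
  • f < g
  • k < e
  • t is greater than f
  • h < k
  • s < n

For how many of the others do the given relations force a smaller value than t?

Directly below t: p, u, s, f.
One step further: h (5 so far).
Nothing else is reachable below t; 5 in all.

5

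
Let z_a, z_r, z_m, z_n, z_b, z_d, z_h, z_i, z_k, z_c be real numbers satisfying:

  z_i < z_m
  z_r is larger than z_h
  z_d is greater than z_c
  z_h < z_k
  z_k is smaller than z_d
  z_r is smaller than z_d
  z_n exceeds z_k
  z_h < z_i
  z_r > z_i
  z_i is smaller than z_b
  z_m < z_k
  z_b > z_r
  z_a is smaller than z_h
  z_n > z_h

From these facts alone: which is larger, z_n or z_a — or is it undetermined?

z_n

Link the given pairs in sequence: z_a < z_h; z_h < z_i; z_i < z_m; z_m < z_k; z_k < z_n.
Chaining these gives z_a < z_h < z_i < z_m < z_k < z_n.
So z_n is larger.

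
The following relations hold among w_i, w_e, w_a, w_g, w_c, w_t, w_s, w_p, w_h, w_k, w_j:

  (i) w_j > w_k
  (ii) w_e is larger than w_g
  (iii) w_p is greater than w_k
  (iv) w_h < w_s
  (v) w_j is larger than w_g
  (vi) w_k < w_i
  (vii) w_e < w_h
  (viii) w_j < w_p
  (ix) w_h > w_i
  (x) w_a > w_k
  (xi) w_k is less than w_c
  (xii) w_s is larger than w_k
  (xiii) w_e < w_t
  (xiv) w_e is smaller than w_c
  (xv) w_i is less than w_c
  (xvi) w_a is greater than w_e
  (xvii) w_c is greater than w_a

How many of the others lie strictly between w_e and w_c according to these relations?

1

Chaining upward from w_e reaches: w_h, w_a, w_s, w_t.
Chaining downward from w_c reaches: w_g, w_k, w_i, w_a.
Strictly between w_e and w_c are those in both lists: w_a — 1 element.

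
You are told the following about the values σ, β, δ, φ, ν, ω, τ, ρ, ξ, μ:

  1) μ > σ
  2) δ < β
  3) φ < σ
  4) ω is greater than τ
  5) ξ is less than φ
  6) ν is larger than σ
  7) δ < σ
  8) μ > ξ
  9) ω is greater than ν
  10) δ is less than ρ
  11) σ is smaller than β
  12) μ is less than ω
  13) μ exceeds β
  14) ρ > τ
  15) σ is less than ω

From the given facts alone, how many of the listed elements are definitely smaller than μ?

5

The elements the relations force below μ are ξ, δ, φ, σ, β — no chain reaches any other.
That is 5.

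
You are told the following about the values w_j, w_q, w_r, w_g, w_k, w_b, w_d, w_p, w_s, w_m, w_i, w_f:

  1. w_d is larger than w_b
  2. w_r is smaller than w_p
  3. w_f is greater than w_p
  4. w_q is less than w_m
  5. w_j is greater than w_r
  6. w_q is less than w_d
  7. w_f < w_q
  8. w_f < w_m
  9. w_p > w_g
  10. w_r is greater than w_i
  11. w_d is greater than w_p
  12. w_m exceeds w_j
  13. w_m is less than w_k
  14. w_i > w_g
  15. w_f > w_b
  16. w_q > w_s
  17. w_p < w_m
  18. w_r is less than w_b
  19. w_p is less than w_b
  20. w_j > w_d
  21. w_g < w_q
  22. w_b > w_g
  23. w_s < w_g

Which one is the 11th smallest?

w_m

The consecutive relations fix a unique order: w_s < w_g < w_i < w_r < w_p < w_b < w_f < w_q < w_d < w_j < w_m < w_k.
Counting 11 from the smallest end gives w_m.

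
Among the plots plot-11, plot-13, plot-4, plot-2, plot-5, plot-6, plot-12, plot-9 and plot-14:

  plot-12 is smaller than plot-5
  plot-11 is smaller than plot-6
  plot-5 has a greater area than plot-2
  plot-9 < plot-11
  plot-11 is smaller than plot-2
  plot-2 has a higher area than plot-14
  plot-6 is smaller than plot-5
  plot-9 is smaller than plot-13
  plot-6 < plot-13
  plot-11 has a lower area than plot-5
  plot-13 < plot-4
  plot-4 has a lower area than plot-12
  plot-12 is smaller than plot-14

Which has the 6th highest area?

Chaining the given pairs: plot-9 < plot-11 < plot-6 < plot-13 < plot-4 < plot-12 < plot-14 < plot-2 < plot-5.
The 6th largest is plot-13.

plot-13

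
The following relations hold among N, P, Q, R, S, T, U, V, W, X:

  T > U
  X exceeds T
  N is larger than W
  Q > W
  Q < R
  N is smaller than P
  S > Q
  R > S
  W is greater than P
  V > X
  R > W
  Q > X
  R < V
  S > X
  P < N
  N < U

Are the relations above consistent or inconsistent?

inconsistent

We have N < P stated directly, yet also P < W < N by chaining the others — so P < N. Contradiction.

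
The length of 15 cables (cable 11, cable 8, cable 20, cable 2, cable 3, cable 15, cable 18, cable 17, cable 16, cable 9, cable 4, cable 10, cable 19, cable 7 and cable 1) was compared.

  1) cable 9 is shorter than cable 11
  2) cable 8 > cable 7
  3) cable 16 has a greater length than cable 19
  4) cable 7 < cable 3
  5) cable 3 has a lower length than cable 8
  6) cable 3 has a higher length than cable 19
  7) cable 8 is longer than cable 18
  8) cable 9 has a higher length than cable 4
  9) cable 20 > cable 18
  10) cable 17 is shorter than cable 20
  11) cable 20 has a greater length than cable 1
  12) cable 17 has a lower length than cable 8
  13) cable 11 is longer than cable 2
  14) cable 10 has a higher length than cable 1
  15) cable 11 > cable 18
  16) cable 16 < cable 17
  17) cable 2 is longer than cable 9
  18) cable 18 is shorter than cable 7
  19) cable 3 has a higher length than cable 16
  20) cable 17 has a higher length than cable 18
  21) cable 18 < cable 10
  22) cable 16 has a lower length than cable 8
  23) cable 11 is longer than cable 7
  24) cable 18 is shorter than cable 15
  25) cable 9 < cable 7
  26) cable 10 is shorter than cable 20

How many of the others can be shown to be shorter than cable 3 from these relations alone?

6

Directly below cable 3: cable 19, cable 16, cable 7.
One step further: cable 18, cable 9 (5 so far).
One step further: cable 4 (6 so far).
No other element is forced below cable 3 by the given relations, so the count is 6.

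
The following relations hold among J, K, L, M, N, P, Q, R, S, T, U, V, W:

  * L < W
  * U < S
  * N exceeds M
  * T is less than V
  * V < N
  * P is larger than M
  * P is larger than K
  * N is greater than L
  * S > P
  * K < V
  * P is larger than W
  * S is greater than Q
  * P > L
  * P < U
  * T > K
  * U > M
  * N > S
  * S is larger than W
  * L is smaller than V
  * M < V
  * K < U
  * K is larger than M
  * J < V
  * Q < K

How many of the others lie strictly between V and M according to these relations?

The relations place M below V. An element lies strictly between them when it is forced above M and also forced below V.
Above M: {K, P, U, S, T, N}. Below V: {J, L, Q, K, T}.
Intersection: {K, T} — 2.

2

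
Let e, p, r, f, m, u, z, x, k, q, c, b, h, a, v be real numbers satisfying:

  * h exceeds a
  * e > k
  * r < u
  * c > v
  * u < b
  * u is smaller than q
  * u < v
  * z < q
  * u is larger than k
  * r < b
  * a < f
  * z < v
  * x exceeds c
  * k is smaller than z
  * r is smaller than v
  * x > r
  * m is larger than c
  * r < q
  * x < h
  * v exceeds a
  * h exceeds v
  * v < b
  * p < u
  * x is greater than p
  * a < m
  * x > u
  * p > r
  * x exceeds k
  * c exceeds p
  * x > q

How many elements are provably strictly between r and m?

Chaining upward from r reaches: p, u, v, q, c, b, x, h.
Chaining downward from m reaches: a, k, z, p, u, v, c.
Strictly between r and m are those in both lists: p, u, v, c — 4 elements.

4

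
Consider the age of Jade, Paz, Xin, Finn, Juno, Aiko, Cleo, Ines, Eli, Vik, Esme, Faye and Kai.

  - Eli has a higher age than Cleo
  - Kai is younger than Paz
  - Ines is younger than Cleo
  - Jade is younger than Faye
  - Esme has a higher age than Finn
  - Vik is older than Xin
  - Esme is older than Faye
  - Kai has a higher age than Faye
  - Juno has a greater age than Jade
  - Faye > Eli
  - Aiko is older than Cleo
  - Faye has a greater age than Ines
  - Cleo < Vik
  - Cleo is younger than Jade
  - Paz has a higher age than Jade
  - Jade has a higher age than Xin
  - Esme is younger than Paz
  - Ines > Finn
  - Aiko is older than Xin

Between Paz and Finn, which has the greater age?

Paz

Chaining the given relations: Finn < Ines < Cleo < Jade < Faye < Kai < Paz.
So Finn < Paz; Paz is the older of the two.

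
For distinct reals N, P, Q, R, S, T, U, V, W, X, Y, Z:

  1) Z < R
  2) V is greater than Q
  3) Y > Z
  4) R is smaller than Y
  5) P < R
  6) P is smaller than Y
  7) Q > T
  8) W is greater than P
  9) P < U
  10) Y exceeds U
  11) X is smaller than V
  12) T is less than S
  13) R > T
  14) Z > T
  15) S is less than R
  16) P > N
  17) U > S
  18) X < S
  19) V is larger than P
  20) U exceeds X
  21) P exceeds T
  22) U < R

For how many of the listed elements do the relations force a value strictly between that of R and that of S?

1

The relations place S below R. An element lies strictly between them when it is forced above S and also forced below R.
Above S: {U, Y}. Below R: {T, X, N, P, U, Z}.
Intersection: {U} — 1.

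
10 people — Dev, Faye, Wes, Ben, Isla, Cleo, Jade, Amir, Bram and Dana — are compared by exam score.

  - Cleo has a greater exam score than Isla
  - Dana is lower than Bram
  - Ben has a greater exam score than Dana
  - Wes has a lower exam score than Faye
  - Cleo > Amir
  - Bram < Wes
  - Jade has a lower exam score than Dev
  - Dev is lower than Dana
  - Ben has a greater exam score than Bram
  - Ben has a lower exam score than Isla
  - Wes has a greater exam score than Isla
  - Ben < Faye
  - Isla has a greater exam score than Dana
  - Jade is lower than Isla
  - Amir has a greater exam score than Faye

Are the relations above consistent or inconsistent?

consistent

Every relation is compatible with Jade < Dev < Dana < Bram < Ben < Isla < Wes < Faye < Amir < Cleo; the set is consistent.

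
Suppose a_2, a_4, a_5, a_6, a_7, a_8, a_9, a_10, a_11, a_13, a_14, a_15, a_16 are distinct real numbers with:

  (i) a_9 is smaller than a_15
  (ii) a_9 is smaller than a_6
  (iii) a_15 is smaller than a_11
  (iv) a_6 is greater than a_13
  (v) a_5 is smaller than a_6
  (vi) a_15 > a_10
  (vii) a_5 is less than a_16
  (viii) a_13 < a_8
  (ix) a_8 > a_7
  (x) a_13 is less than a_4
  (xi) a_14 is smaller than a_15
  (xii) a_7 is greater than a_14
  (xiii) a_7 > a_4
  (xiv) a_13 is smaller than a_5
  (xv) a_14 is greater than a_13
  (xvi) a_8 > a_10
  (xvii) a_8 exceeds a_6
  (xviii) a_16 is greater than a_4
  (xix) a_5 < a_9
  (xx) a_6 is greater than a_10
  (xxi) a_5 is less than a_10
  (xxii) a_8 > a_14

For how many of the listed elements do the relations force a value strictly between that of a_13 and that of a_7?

2

The relations place a_13 below a_7. An element lies strictly between them when it is forced above a_13 and also forced below a_7.
Above a_13: {a_14, a_5, a_10, a_4, a_9, a_15, a_11, a_6, a_8, a_16}. Below a_7: {a_14, a_4}.
Intersection: {a_14, a_4} — 2.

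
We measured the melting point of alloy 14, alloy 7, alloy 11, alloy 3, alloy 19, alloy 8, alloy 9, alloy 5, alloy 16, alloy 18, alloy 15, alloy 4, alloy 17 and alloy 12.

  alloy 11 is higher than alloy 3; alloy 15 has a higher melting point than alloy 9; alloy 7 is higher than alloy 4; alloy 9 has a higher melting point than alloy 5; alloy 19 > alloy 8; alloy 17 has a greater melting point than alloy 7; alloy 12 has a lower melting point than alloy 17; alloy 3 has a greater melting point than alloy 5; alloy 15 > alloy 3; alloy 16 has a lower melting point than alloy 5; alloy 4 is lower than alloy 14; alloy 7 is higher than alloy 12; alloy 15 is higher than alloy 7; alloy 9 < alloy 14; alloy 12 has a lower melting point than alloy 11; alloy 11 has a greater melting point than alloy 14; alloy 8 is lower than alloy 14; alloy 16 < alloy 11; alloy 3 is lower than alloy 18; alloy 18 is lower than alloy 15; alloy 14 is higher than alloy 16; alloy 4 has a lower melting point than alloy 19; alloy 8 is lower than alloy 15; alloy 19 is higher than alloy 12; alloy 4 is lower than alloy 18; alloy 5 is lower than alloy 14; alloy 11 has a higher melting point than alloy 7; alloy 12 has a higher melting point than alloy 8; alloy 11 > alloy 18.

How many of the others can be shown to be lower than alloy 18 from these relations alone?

4

Directly below alloy 18: alloy 3, alloy 4.
One step further: alloy 5 (3 so far).
One step further: alloy 16 (4 so far).
Nothing else is reachable below alloy 18; 4 in all.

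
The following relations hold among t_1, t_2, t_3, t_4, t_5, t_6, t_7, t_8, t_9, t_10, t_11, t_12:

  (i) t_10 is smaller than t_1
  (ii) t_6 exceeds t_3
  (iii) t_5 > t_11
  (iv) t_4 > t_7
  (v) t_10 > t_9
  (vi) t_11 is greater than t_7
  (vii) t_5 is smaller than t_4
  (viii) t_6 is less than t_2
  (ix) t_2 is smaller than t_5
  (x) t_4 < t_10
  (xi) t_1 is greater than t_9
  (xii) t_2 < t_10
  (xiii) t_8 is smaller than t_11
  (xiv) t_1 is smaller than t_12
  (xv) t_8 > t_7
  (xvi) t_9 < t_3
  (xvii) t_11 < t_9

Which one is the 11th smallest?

t_1

The consecutive relations fix a unique order: t_7 < t_8 < t_11 < t_9 < t_3 < t_6 < t_2 < t_5 < t_4 < t_10 < t_1 < t_12.
Counting 11 from the smallest end gives t_1.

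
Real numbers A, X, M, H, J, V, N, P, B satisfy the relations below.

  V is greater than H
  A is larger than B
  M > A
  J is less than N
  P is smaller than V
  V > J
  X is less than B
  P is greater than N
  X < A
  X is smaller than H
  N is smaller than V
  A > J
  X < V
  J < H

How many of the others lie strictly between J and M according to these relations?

Chaining upward from J reaches: N, A, H, P, V.
Chaining downward from M reaches: X, B, A.
Strictly between J and M are those in both lists: A — 1 element.

1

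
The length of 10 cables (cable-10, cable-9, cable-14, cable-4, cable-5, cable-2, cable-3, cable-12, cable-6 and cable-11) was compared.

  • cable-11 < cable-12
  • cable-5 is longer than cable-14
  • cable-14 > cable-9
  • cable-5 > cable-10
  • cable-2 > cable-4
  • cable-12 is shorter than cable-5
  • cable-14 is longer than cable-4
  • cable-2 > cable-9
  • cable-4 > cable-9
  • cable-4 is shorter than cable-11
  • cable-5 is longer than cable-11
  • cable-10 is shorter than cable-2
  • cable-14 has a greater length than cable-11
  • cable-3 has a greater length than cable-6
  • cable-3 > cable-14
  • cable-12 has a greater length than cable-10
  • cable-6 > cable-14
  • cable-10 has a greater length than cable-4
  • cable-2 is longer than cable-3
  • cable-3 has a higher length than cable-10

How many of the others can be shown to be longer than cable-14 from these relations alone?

From cable-14 the given relations immediately reach cable-6, cable-3, cable-5.
From those, cable-2 — 4 in total.
No other element is forced above cable-14 by the given relations, so the count is 4.

4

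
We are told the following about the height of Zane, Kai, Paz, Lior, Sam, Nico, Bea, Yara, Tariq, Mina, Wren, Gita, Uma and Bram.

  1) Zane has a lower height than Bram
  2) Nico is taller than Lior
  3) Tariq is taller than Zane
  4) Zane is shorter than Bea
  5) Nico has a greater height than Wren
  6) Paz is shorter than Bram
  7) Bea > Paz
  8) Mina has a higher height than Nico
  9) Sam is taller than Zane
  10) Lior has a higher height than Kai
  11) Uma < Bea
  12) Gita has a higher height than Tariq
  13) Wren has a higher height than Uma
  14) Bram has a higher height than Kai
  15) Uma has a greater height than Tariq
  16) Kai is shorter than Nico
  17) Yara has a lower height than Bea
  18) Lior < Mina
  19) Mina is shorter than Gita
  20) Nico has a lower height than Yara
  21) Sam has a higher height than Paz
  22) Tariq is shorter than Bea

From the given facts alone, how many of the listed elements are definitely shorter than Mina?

7

The elements the relations force below Mina are Kai, Zane, Tariq, Uma, Wren, Lior, Nico — no chain reaches any other.
That is 7.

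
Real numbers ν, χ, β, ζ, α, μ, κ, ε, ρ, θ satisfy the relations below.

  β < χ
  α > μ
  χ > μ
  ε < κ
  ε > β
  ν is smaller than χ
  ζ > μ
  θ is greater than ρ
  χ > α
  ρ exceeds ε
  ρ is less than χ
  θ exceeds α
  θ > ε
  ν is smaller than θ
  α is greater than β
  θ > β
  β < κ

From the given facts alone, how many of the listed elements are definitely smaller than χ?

6

From χ the given relations immediately reach μ, β, ν, α, ρ.
From those, ε — 6 in total.
Nothing else is reachable below χ; 6 in all.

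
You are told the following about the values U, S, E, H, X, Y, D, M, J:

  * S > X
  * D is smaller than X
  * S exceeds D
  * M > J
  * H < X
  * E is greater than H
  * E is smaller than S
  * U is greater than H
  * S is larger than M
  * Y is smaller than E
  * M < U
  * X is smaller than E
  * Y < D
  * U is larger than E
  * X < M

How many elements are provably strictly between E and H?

1

The relations place H below E. An element lies strictly between them when it is forced above H and also forced below E.
Above H: {X, M, U, S}. Below E: {Y, D, X}.
Intersection: {X} — 1.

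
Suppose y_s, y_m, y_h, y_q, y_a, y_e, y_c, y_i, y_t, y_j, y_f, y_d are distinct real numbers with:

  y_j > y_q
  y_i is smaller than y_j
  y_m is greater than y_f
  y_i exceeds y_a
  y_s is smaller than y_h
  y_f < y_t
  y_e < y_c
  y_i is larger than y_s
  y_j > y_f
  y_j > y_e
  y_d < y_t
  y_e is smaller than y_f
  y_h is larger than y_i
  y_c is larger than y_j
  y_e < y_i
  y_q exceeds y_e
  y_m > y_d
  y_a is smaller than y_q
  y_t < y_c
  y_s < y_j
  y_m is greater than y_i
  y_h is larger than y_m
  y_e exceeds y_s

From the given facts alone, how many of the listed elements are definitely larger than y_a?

6

From y_a the given relations immediately reach y_i, y_q.
From those, y_j, y_m, y_h — 5 in total.
From those, y_c — 6 in total.
Nothing else is reachable above y_a; 6 in all.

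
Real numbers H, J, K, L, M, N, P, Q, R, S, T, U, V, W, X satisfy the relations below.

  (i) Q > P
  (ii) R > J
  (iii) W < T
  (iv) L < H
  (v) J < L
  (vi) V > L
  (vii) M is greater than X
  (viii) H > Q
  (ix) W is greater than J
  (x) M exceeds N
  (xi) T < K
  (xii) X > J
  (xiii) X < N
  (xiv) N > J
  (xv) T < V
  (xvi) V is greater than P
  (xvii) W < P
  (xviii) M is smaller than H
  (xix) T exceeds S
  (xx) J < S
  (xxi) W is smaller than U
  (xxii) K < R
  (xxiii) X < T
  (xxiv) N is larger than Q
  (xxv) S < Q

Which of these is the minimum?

W is not least since J < W; X is not least since J < X; P is not least since W < P; S is not least since J < S; L is not least since J < L; Q is not least since S < Q; T is not least since X < T; U is not least since W < U; N is not least since J < N; K is not least since T < K; M is not least since N < M; V is not least since P < V; H is not least since L < H; R is not least since J < R.
Only J has nothing below it, so J is the minimum.

J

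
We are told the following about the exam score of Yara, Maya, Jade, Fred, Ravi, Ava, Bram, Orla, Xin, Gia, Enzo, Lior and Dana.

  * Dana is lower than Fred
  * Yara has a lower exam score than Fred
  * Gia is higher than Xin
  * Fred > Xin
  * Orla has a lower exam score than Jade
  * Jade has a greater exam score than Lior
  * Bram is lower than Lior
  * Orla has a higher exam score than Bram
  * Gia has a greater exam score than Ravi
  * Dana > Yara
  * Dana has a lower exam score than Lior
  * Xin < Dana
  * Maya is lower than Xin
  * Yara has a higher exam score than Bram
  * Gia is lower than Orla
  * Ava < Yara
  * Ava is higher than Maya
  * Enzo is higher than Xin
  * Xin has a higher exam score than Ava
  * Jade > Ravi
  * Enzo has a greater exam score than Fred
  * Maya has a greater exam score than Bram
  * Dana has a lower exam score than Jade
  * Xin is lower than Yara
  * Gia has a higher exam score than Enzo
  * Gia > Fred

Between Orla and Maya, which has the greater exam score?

Orla

Maya < Ava and Ava < Xin give Maya < Xin.
Then Xin < Yara extends the chain to Yara.
Then Yara < Fred extends the chain to Fred.
With Fred < Enzo: Maya < Ava < Xin < Yara < Fred < Enzo.
With Enzo < Gia: Maya < Ava < Xin < Yara < Fred < Enzo < Gia.
Then Gia < Orla extends the chain to Orla.
So Maya < Orla; Orla is the higher of the two.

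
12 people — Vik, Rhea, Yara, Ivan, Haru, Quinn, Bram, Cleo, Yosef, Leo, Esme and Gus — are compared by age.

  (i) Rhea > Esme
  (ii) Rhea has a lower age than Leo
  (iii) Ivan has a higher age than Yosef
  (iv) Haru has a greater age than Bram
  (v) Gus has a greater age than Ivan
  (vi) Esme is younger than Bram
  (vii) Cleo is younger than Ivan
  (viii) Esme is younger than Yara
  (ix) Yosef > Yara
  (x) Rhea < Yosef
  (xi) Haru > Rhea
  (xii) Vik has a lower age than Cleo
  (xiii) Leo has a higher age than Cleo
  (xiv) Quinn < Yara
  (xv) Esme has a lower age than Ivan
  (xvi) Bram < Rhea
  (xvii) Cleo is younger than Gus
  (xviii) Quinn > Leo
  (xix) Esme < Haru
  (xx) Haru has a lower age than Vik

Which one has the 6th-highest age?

Leo

Piecing the relations together gives one ordering: Esme < Bram < Rhea < Haru < Vik < Cleo < Leo < Quinn < Yara < Yosef < Ivan < Gus.
The 6th largest is Leo.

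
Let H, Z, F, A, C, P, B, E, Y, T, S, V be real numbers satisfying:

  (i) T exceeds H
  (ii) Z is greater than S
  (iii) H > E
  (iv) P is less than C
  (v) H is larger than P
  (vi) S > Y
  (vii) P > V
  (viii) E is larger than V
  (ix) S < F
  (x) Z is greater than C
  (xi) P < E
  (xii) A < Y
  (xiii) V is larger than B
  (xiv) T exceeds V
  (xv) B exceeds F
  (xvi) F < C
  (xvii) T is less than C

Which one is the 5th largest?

E

Chaining the given pairs: A < Y < S < F < B < V < P < E < H < T < C < Z.
The 5th largest is E.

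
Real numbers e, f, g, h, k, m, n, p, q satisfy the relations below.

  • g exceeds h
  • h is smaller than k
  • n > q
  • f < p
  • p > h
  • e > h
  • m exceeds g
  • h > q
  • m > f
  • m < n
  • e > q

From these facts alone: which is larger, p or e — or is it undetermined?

Following every chain through p: below p we get q, h, f.
e is not reached, and no chain runs the other way from e to p.
So the given relations leave the order of p and e undetermined.

undetermined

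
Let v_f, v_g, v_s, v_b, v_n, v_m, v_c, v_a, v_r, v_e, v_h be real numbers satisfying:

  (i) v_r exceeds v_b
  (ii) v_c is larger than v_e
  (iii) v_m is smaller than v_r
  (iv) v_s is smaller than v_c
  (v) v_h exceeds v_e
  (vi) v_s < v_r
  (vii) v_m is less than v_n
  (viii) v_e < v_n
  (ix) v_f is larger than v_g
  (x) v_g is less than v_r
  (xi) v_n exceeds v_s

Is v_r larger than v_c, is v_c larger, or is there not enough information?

Following every chain through v_c: below v_c we get v_e, v_s.
v_r is not reached, and no chain runs the other way from v_r to v_c.
So the given relations leave the order of v_c and v_r undetermined.

undetermined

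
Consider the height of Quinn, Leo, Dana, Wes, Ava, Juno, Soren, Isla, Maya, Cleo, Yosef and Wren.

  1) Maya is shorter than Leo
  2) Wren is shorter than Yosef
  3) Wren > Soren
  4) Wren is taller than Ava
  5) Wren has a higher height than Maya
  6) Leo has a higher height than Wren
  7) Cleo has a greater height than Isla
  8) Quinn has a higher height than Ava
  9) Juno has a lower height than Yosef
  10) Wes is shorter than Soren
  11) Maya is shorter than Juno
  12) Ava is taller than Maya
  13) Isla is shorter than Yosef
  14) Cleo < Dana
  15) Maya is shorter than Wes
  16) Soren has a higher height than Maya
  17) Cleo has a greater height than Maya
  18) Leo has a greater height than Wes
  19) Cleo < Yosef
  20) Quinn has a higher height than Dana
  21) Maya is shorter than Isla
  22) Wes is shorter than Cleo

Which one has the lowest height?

Isla is not least since Maya < Isla; Wes is not least since Maya < Wes; Ava is not least since Maya < Ava; Soren is not least since Wes < Soren; Wren is not least since Maya < Wren; Cleo is not least since Isla < Cleo; Juno is not least since Maya < Juno; Dana is not least since Cleo < Dana; Quinn is not least since Dana < Quinn; Leo is not least since Wren < Leo; Yosef is not least since Cleo < Yosef.
Only Maya has nothing below it, so Maya is the lowest height.

Maya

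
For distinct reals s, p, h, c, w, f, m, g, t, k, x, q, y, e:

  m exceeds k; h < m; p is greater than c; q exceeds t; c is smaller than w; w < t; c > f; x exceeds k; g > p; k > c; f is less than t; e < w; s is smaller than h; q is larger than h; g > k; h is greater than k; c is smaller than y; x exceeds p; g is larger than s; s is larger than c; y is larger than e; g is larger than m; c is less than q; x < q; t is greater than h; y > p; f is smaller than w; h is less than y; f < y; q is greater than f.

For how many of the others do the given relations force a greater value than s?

Directly above s: h, g.
One step further: m, t, y, q (6 so far).
Nothing else is reachable above s; 6 in all.

6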